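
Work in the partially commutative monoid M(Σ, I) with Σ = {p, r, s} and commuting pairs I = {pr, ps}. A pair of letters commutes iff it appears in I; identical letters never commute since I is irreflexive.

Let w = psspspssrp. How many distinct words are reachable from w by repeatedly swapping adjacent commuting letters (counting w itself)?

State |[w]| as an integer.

210

drop 0:p onto floor
drop 1:s onto floor
drop 2:s onto {1:s}
drop 3:p onto {0:p}
drop 4:s onto {2:s}
drop 5:p onto {3:p}
drop 6:s onto {4:s}
drop 7:s onto {6:s}
drop 8:r onto {7:s}
drop 9:p onto {5:p}
ground layer = {0:p, 1:s}
drop-orders for the pieces not yet dropped (sum over which currently-grounded one goes next):
  1 to go: {8} 1  {9} 1
  2 to go: {5,9} 1  {7,8} 1  {8,9} 2
  3 to go: {3,5,9} 1  {5,8,9} 3  {6,7,8} 1  {7,8,9} 3
  4 to go: {0,3,5,9} 1  {3,5,8,9} 4  {4,6,7,8} 1  {5,7,8,9} 6  {6,7,8,9} 4
  5 to go: {0,3,5,8,9} 5  {2,4,6,7,8} 1  {3,5,7,8,9} 10  {4,6,7,8,9} 5  {5,6,7,8,9} 10
  6 to go: {0,3,5,7,8,9} 15  {1,2,4,6,7,8} 1  {2,4,6,7,8,9} 6  {3,5,6,7,8,9} 20  {4,5,6,7,8,9} 15
  7 to go: {0,3,5,6,7,8,9} 35  {1,2,4,6,7,8,9} 7  {2,4,5,6,7,8,9} 21  {3,4,5,6,7,8,9} 35
  8 to go: {0,3,4,5,6,7,8,9} 70  {1,2,4,5,6,7,8,9} 28  {2,3,4,5,6,7,8,9} 56
  if 0:p drops first: 84 orders
  if 1:s drops first: 126 orders
heap linearizations: 210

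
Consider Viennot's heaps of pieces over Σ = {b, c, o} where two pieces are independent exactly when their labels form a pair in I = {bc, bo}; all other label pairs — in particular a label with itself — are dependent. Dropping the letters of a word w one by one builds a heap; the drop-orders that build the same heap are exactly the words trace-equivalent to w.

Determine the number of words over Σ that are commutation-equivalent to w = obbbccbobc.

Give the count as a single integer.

drop 0:o onto floor
drop 1:b onto floor
drop 2:b onto {1:b}
drop 3:b onto {2:b}
drop 4:c onto {0:o}
drop 5:c onto {4:c}
drop 6:b onto {3:b}
drop 7:o onto {5:c}
drop 8:b onto {6:b}
drop 9:c onto {7:o}
ground layer = {0:o, 1:b}
drop-orders for the pieces not yet dropped (sum over which currently-grounded one goes next):
  1 to go: {8} 1  {9} 1
  2 to go: {6,8} 1  {7,9} 1  {8,9} 2
  3 to go: {3,6,8} 1  {5,7,9} 1  {6,8,9} 3  {7,8,9} 3
  4 to go: {2,3,6,8} 1  {3,6,8,9} 4  {4,5,7,9} 1  {5,7,8,9} 4  {6,7,8,9} 6
  5 to go: {0,4,5,7,9} 1  {1,2,3,6,8} 1  {2,3,6,8,9} 5  {3,6,7,8,9} 10  {4,5,7,8,9} 5  {5,6,7,8,9} 10
  6 to go: {0,4,5,7,8,9} 6  {1,2,3,6,8,9} 6  {2,3,6,7,8,9} 15  {3,5,6,7,8,9} 20  {4,5,6,7,8,9} 15
  7 to go: {0,4,5,6,7,8,9} 21  {1,2,3,6,7,8,9} 21  {2,3,5,6,7,8,9} 35  {3,4,5,6,7,8,9} 35
  8 to go: {0,3,4,5,6,7,8,9} 56  {1,2,3,5,6,7,8,9} 56  {2,3,4,5,6,7,8,9} 70
  if 0:o drops first: 126 orders
  if 1:b drops first: 126 orders
heap linearizations: 252

252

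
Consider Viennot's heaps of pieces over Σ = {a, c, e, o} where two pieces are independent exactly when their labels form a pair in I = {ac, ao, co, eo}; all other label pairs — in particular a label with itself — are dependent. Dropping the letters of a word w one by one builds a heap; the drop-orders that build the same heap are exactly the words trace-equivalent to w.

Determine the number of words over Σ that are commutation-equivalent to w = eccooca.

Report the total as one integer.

drop 0:e onto floor
drop 1:c onto {0:e}
drop 2:c onto {1:c}
drop 3:o onto floor
drop 4:o onto {3:o}
drop 5:c onto {2:c}
drop 6:a onto {0:e}
ground layer = {0:e, 3:o}
drop-orders for the pieces not yet dropped (sum over which currently-grounded one goes next):
  1 to go: {4} 1  {5} 1  {6} 1
  2 to go: {2,5} 1  {3,4} 1  {4,5} 2  {4,6} 2  {5,6} 2
  3 to go: {1,2,5} 1  {2,4,5} 3  {2,5,6} 3  {3,4,5} 3  {3,4,6} 3  {4,5,6} 6
  4 to go: {1,2,4,5} 4  {1,2,5,6} 4  {2,3,4,5} 6  {2,4,5,6} 12  {3,4,5,6} 12
  5 to go: {0,1,2,5,6} 4  {1,2,3,4,5} 10  {1,2,4,5,6} 20  {2,3,4,5,6} 30
  if 0:e drops first: 60 orders
  if 3:o drops first: 24 orders
heap linearizations: 84

84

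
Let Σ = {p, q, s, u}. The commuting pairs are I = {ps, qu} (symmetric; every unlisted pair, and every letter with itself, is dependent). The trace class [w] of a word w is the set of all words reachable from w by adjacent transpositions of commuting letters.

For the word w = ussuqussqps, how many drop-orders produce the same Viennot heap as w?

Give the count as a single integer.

6

#0=u has no predecessor
#1=s depends on [0:u]
#2=s depends on [1:s]
#3=u depends on [2:s]
#4=q depends on [2:s]
#5=u depends on [3:u]
#6=s depends on [4:q, 5:u]
#7=s depends on [6:s]
#8=q depends on [7:s]
#9=p depends on [8:q]
#10=s depends on [8:q]
sources: [0:u]
N(rest) = Σ N(rest − s) over sources s of rest; N(one piece) = 1:
  size 1 → [9]=1  [10]=1
  size 2 → [9,10]=2
  size 3 → [8,9,10]=2
  size 4 → [7,8,9,10]=2
  size 5 → [6,7,8,9,10]=2
  size 6 → [4,6,7,8,9,10]=2  [5,6,7,8,9,10]=2
  size 7 → [3,5,6,7,8,9,10]=2  [4,5,6,7,8,9,10]=4
  size 8 → [3,4,5,6,7,8,9,10]=6
  size 9 → [2,3,4,5,6,7,8,9,10]=6
  first=0(u) contributes 6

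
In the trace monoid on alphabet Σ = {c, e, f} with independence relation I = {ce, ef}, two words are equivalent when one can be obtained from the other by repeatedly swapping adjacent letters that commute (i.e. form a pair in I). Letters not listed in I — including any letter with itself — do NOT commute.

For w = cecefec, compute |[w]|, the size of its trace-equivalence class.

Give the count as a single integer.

0(c) covers ∅
1(e) covers ∅
2(c) covers 0:c
3(e) covers 1:e
4(f) covers 2:c
5(e) covers 3:e
6(c) covers 4:f
floor of heap: 0:c, 1:e
completions by unplaced set U, small U first (add the entries for U minus each lowest piece of U):
  |U|=1: {5}:1  {6}:1
  |U|=2: {3,5}:1  {4,6}:1  {5,6}:2
  |U|=3: {1,3,5}:1  {2,4,6}:1  {3,5,6}:3  {4,5,6}:3
  |U|=4: {0,2,4,6}:1  {1,3,5,6}:4  {2,4,5,6}:4  {3,4,5,6}:6
  |U|=5: {0,2,4,5,6}:5  {1,3,4,5,6}:10  {2,3,4,5,6}:10
  start at 0(c): 20
  start at 1(e): 15
sum over floor = 35

35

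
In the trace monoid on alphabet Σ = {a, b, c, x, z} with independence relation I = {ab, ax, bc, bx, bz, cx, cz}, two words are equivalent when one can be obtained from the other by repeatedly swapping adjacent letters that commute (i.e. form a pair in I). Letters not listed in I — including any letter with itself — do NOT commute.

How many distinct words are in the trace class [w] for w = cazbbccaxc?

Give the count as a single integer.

540

piece 0:c — minimal
piece 1:a rests on {0:c}
piece 2:z rests on {1:a}
piece 3:b — minimal
piece 4:b rests on {3:b}
piece 5:c rests on {1:a}
piece 6:c rests on {5:c}
piece 7:a rests on {2:z, 6:c}
piece 8:x rests on {2:z}
piece 9:c rests on {7:a}
minimal pieces: {0:c, 3:b}
ways to finish when only these pieces remain (= sum over removing one remaining piece with nothing left below it):
  1 left: {4}→1  {8}→1  {9}→1
  2 left: {3,4}→1  {4,8}→2  {4,9}→2  {7,9}→1  {8,9}→2
  3 left: {3,4,8}→3  {3,4,9}→3  {4,7,9}→3  {4,8,9}→6  {6,7,9}→1  {7,8,9}→3
  4 left: {2,7,8,9}→3  {3,4,7,9}→6  {3,4,8,9}→12  {4,6,7,9}→4  {4,7,8,9}→12  {5,6,7,9}→1  {6,7,8,9}→4
  5 left: {2,4,7,8,9}→15  {2,6,7,8,9}→7  {3,4,6,7,9}→10  {3,4,7,8,9}→30  {4,5,6,7,9}→5  {4,6,7,8,9}→20  {5,6,7,8,9}→5
  6 left: {2,3,4,7,8,9}→45  {2,4,6,7,8,9}→42  {2,5,6,7,8,9}→12  {3,4,5,6,7,9}→15  {3,4,6,7,8,9}→60  {4,5,6,7,8,9}→30
  7 left: {1,2,5,6,7,8,9}→12  {2,3,4,6,7,8,9}→147  {2,4,5,6,7,8,9}→84  {3,4,5,6,7,8,9}→105
  8 left: {0,1,2,5,6,7,8,9}→12  {1,2,4,5,6,7,8,9}→96  {2,3,4,5,6,7,8,9}→336
  placing 0:c first → 432 extensions
  placing 3:b first → 108 extensions
total linear extensions = 540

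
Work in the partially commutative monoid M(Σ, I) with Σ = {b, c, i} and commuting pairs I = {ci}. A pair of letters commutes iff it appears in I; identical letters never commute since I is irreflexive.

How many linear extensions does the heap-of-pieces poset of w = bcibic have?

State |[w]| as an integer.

4

drop 0:b onto floor
drop 1:c onto {0:b}
drop 2:i onto {0:b}
drop 3:b onto {1:c, 2:i}
drop 4:i onto {3:b}
drop 5:c onto {3:b}
ground layer = {0:b}
drop-orders for the pieces not yet dropped (sum over which currently-grounded one goes next):
  1 to go: {4} 1  {5} 1
  2 to go: {4,5} 2
  3 to go: {3,4,5} 2
  4 to go: {1,3,4,5} 2  {2,3,4,5} 2
  if 0:b drops first: 4 orders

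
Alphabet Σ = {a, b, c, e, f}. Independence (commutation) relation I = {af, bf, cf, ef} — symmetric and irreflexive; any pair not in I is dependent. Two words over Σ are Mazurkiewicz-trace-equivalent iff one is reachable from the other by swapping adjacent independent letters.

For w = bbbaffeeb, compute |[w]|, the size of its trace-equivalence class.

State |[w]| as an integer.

drop 0:b onto floor
drop 1:b onto {0:b}
drop 2:b onto {1:b}
drop 3:a onto {2:b}
drop 4:f onto floor
drop 5:f onto {4:f}
drop 6:e onto {3:a}
drop 7:e onto {6:e}
drop 8:b onto {7:e}
ground layer = {0:b, 4:f}
drop-orders for the pieces not yet dropped (sum over which currently-grounded one goes next):
  1 to go: {5} 1  {8} 1
  2 to go: {4,5} 1  {5,8} 2  {7,8} 1
  3 to go: {4,5,8} 3  {5,7,8} 3  {6,7,8} 1
  4 to go: {3,6,7,8} 1  {4,5,7,8} 6  {5,6,7,8} 4
  5 to go: {2,3,6,7,8} 1  {3,5,6,7,8} 5  {4,5,6,7,8} 10
  6 to go: {1,2,3,6,7,8} 1  {2,3,5,6,7,8} 6  {3,4,5,6,7,8} 15
  7 to go: {0,1,2,3,6,7,8} 1  {1,2,3,5,6,7,8} 7  {2,3,4,5,6,7,8} 21
  if 0:b drops first: 28 orders
  if 4:f drops first: 8 orders
heap linearizations: 36

36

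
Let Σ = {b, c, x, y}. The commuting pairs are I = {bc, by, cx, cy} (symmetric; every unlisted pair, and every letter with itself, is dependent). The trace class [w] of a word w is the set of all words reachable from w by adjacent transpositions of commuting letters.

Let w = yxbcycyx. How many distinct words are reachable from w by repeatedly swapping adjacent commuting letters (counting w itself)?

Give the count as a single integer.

#0=y has no predecessor
#1=x depends on [0:y]
#2=b depends on [1:x]
#3=c has no predecessor
#4=y depends on [1:x]
#5=c depends on [3:c]
#6=y depends on [4:y]
#7=x depends on [2:b, 6:y]
sources: [0:y, 3:c]
N(rest) = Σ N(rest − s) over sources s of rest; N(one piece) = 1:
  size 1 → [5]=1  [7]=1
  size 2 → [2,7]=1  [3,5]=1  [5,7]=2  [6,7]=1
  size 3 → [2,5,7]=3  [2,6,7]=2  [3,5,7]=3  [4,6,7]=1  [5,6,7]=3
  size 4 → [2,3,5,7]=6  [2,4,6,7]=3  [2,5,6,7]=8  [3,5,6,7]=6  [4,5,6,7]=4
  size 5 → [1,2,4,6,7]=3  [2,3,5,6,7]=20  [2,4,5,6,7]=15  [3,4,5,6,7]=10
  size 6 → [0,1,2,4,6,7]=3  [1,2,4,5,6,7]=18  [2,3,4,5,6,7]=45
  first=0(y) contributes 63
  first=3(c) contributes 21
|[w]| = 84

84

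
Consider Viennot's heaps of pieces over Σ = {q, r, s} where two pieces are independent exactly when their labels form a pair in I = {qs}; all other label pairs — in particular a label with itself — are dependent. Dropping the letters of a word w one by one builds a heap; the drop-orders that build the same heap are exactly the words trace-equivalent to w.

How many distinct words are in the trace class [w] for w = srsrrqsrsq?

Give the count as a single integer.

#0=s has no predecessor
#1=r depends on [0:s]
#2=s depends on [1:r]
#3=r depends on [2:s]
#4=r depends on [3:r]
#5=q depends on [4:r]
#6=s depends on [4:r]
#7=r depends on [5:q, 6:s]
#8=s depends on [7:r]
#9=q depends on [7:r]
sources: [0:s]
N(rest) = Σ N(rest − s) over sources s of rest; N(one piece) = 1:
  size 1 → [8]=1  [9]=1
  size 2 → [8,9]=2
  size 3 → [7,8,9]=2
  size 4 → [5,7,8,9]=2  [6,7,8,9]=2
  size 5 → [5,6,7,8,9]=4
  size 6 → [4,5,6,7,8,9]=4
  size 7 → [3,4,5,6,7,8,9]=4
  size 8 → [2,3,4,5,6,7,8,9]=4
  first=0(s) contributes 4

4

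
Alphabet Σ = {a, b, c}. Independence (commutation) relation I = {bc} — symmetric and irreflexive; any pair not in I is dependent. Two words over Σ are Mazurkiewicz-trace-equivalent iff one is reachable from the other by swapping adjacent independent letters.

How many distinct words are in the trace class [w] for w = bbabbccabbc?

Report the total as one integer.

18

0(b) covers ∅
1(b) covers 0:b
2(a) covers 1:b
3(b) covers 2:a
4(b) covers 3:b
5(c) covers 2:a
6(c) covers 5:c
7(a) covers 4:b, 6:c
8(b) covers 7:a
9(b) covers 8:b
10(c) covers 7:a
floor of heap: 0:b
completions by unplaced set U, small U first (add the entries for U minus each lowest piece of U):
  |U|=1: {9}:1  {10}:1
  |U|=2: {8,9}:1  {9,10}:2
  |U|=3: {8,9,10}:3
  |U|=4: {7,8,9,10}:3
  |U|=5: {4,7,8,9,10}:3  {6,7,8,9,10}:3
  |U|=6: {3,4,7,8,9,10}:3  {4,6,7,8,9,10}:6  {5,6,7,8,9,10}:3
  |U|=7: {3,4,6,7,8,9,10}:9  {4,5,6,7,8,9,10}:9
  |U|=8: {3,4,5,6,7,8,9,10}:18
  |U|=9: {2,3,4,5,6,7,8,9,10}:18
  start at 0(b): 18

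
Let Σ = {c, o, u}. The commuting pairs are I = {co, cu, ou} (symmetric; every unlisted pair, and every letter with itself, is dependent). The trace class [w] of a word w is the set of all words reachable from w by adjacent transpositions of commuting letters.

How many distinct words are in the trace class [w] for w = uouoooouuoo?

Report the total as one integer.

piece 0:u — minimal
piece 1:o — minimal
piece 2:u rests on {0:u}
piece 3:o rests on {1:o}
piece 4:o rests on {3:o}
piece 5:o rests on {4:o}
piece 6:o rests on {5:o}
piece 7:u rests on {2:u}
piece 8:u rests on {7:u}
piece 9:o rests on {6:o}
piece 10:o rests on {9:o}
minimal pieces: {0:u, 1:o}
ways to finish when only these pieces remain (= sum over removing one remaining piece with nothing left below it):
  1 left: {8}→1  {10}→1
  2 left: {7,8}→1  {8,10}→2  {9,10}→1
  3 left: {2,7,8}→1  {6,9,10}→1  {7,8,10}→3  {8,9,10}→3
  4 left: {0,2,7,8}→1  {2,7,8,10}→4  {5,6,9,10}→1  {6,8,9,10}→4  {7,8,9,10}→6
  5 left: {0,2,7,8,10}→5  {2,7,8,9,10}→10  {4,5,6,9,10}→1  {5,6,8,9,10}→5  {6,7,8,9,10}→10
  6 left: {0,2,7,8,9,10}→15  {2,6,7,8,9,10}→20  {3,4,5,6,9,10}→1  {4,5,6,8,9,10}→6  {5,6,7,8,9,10}→15
  7 left: {0,2,6,7,8,9,10}→35  {1,3,4,5,6,9,10}→1  {2,5,6,7,8,9,10}→35  {3,4,5,6,8,9,10}→7  {4,5,6,7,8,9,10}→21
  8 left: {0,2,5,6,7,8,9,10}→70  {1,3,4,5,6,8,9,10}→8  {2,4,5,6,7,8,9,10}→56  {3,4,5,6,7,8,9,10}→28
  9 left: {0,2,4,5,6,7,8,9,10}→126  {1,3,4,5,6,7,8,9,10}→36  {2,3,4,5,6,7,8,9,10}→84
  placing 0:u first → 120 extensions
  placing 1:o first → 210 extensions
total linear extensions = 330

330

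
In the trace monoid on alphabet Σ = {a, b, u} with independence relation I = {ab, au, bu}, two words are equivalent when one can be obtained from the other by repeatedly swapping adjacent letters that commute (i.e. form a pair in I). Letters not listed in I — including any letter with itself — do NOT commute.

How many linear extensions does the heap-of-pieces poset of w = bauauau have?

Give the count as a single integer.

0(b) covers ∅
1(a) covers ∅
2(u) covers ∅
3(a) covers 1:a
4(u) covers 2:u
5(a) covers 3:a
6(u) covers 4:u
floor of heap: 0:b, 1:a, 2:u
completions by unplaced set U, small U first (add the entries for U minus each lowest piece of U):
  |U|=1: {0}:1  {5}:1  {6}:1
  |U|=2: {0,5}:2  {0,6}:2  {3,5}:1  {4,6}:1  {5,6}:2
  |U|=3: {0,3,5}:3  {0,4,6}:3  {0,5,6}:6  {1,3,5}:1  {2,4,6}:1  {3,5,6}:3  {4,5,6}:3
  |U|=4: {0,1,3,5}:4  {0,2,4,6}:4  {0,3,5,6}:12  {0,4,5,6}:12  {1,3,5,6}:4  {2,4,5,6}:4  {3,4,5,6}:6
  |U|=5: {0,1,3,5,6}:20  {0,2,4,5,6}:20  {0,3,4,5,6}:30  {1,3,4,5,6}:10  {2,3,4,5,6}:10
  start at 0(b): 20
  start at 1(a): 60
  start at 2(u): 60
sum over floor = 140

140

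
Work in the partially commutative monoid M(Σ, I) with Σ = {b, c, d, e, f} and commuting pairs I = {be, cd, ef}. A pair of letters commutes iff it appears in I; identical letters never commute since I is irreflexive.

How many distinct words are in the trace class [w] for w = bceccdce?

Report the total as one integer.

#0=b has no predecessor
#1=c depends on [0:b]
#2=e depends on [1:c]
#3=c depends on [2:e]
#4=c depends on [3:c]
#5=d depends on [2:e]
#6=c depends on [4:c]
#7=e depends on [5:d, 6:c]
sources: [0:b]
N(rest) = Σ N(rest − s) over sources s of rest; N(one piece) = 1:
  size 1 → [7]=1
  size 2 → [5,7]=1  [6,7]=1
  size 3 → [4,6,7]=1  [5,6,7]=2
  size 4 → [3,4,6,7]=1  [4,5,6,7]=3
  size 5 → [3,4,5,6,7]=4
  size 6 → [2,3,4,5,6,7]=4
  first=0(b) contributes 4

4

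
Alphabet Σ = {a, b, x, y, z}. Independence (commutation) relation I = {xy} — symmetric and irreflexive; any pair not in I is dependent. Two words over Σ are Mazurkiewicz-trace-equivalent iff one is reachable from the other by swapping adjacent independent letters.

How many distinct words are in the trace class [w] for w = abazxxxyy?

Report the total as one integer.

10

piece 0:a — minimal
piece 1:b rests on {0:a}
piece 2:a rests on {1:b}
piece 3:z rests on {2:a}
piece 4:x rests on {3:z}
piece 5:x rests on {4:x}
piece 6:x rests on {5:x}
piece 7:y rests on {3:z}
piece 8:y rests on {7:y}
minimal pieces: {0:a}
ways to finish when only these pieces remain (= sum over removing one remaining piece with nothing left below it):
  1 left: {6}→1  {8}→1
  2 left: {5,6}→1  {6,8}→2  {7,8}→1
  3 left: {4,5,6}→1  {5,6,8}→3  {6,7,8}→3
  4 left: {4,5,6,8}→4  {5,6,7,8}→6
  5 left: {4,5,6,7,8}→10
  6 left: {3,4,5,6,7,8}→10
  7 left: {2,3,4,5,6,7,8}→10
  placing 0:a first → 10 extensions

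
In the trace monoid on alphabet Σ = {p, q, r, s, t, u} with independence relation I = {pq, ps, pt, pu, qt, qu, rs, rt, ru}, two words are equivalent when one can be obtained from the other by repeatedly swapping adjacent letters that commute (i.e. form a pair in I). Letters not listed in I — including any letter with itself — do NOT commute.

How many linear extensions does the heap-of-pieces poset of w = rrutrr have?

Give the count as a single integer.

15

#0=r has no predecessor
#1=r depends on [0:r]
#2=u has no predecessor
#3=t depends on [2:u]
#4=r depends on [1:r]
#5=r depends on [4:r]
sources: [0:r, 2:u]
N(rest) = Σ N(rest − s) over sources s of rest; N(one piece) = 1:
  size 1 → [3]=1  [5]=1
  size 2 → [2,3]=1  [3,5]=2  [4,5]=1
  size 3 → [1,4,5]=1  [2,3,5]=3  [3,4,5]=3
  size 4 → [0,1,4,5]=1  [1,3,4,5]=4  [2,3,4,5]=6
  first=0(r) contributes 10
  first=2(u) contributes 5
|[w]| = 15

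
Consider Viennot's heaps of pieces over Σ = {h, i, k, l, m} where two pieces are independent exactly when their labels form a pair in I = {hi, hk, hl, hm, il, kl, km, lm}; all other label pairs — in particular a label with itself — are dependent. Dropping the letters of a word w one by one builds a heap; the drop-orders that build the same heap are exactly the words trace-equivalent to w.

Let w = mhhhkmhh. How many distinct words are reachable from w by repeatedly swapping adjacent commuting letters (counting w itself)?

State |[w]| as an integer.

0(m) covers ∅
1(h) covers ∅
2(h) covers 1:h
3(h) covers 2:h
4(k) covers ∅
5(m) covers 0:m
6(h) covers 3:h
7(h) covers 6:h
floor of heap: 0:m, 1:h, 4:k
completions by unplaced set U, small U first (add the entries for U minus each lowest piece of U):
  |U|=1: {4}:1  {5}:1  {7}:1
  |U|=2: {0,5}:1  {4,5}:2  {4,7}:2  {5,7}:2  {6,7}:1
  |U|=3: {0,4,5}:3  {0,5,7}:3  {3,6,7}:1  {4,5,7}:6  {4,6,7}:3  {5,6,7}:3
  |U|=4: {0,4,5,7}:12  {0,5,6,7}:6  {2,3,6,7}:1  {3,4,6,7}:4  {3,5,6,7}:4  {4,5,6,7}:12
  |U|=5: {0,3,5,6,7}:10  {0,4,5,6,7}:30  {1,2,3,6,7}:1  {2,3,4,6,7}:5  {2,3,5,6,7}:5  {3,4,5,6,7}:20
  |U|=6: {0,2,3,5,6,7}:15  {0,3,4,5,6,7}:60  {1,2,3,4,6,7}:6  {1,2,3,5,6,7}:6  {2,3,4,5,6,7}:30
  start at 0(m): 42
  start at 1(h): 105
  start at 4(k): 21
sum over floor = 168

168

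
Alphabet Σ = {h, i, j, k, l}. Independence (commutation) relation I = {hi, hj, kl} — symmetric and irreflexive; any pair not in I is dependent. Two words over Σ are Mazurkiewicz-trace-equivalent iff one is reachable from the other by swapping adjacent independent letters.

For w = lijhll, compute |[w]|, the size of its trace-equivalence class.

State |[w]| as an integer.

piece 0:l — minimal
piece 1:i rests on {0:l}
piece 2:j rests on {1:i}
piece 3:h rests on {0:l}
piece 4:l rests on {2:j, 3:h}
piece 5:l rests on {4:l}
minimal pieces: {0:l}
ways to finish when only these pieces remain (= sum over removing one remaining piece with nothing left below it):
  1 left: {5}→1
  2 left: {4,5}→1
  3 left: {2,4,5}→1  {3,4,5}→1
  4 left: {1,2,4,5}→1  {2,3,4,5}→2
  placing 0:l first → 3 extensions

3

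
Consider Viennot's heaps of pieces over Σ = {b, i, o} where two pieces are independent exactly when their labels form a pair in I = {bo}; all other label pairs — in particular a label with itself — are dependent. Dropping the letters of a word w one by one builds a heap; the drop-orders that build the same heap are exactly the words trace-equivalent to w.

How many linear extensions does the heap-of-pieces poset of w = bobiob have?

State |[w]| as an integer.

#0=b has no predecessor
#1=o has no predecessor
#2=b depends on [0:b]
#3=i depends on [1:o, 2:b]
#4=o depends on [3:i]
#5=b depends on [3:i]
sources: [0:b, 1:o]
N(rest) = Σ N(rest − s) over sources s of rest; N(one piece) = 1:
  size 1 → [4]=1  [5]=1
  size 2 → [4,5]=2
  size 3 → [3,4,5]=2
  size 4 → [1,3,4,5]=2  [2,3,4,5]=2
  first=0(b) contributes 4
  first=1(o) contributes 2
|[w]| = 6

6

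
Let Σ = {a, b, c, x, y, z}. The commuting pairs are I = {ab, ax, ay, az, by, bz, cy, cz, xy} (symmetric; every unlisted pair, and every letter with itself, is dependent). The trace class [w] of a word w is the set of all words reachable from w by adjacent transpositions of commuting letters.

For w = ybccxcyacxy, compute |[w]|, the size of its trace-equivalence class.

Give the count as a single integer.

165

#0=y has no predecessor
#1=b has no predecessor
#2=c depends on [1:b]
#3=c depends on [2:c]
#4=x depends on [3:c]
#5=c depends on [4:x]
#6=y depends on [0:y]
#7=a depends on [5:c]
#8=c depends on [7:a]
#9=x depends on [8:c]
#10=y depends on [6:y]
sources: [0:y, 1:b]
N(rest) = Σ N(rest − s) over sources s of rest; N(one piece) = 1:
  size 1 → [9]=1  [10]=1
  size 2 → [6,10]=1  [8,9]=1  [9,10]=2
  size 3 → [0,6,10]=1  [6,9,10]=3  [7,8,9]=1  [8,9,10]=3
  size 4 → [0,6,9,10]=4  [5,7,8,9]=1  [6,8,9,10]=6  [7,8,9,10]=4
  size 5 → [0,6,8,9,10]=10  [4,5,7,8,9]=1  [5,7,8,9,10]=5  [6,7,8,9,10]=10
  size 6 → [0,6,7,8,9,10]=20  [3,4,5,7,8,9]=1  [4,5,7,8,9,10]=6  [5,6,7,8,9,10]=15
  size 7 → [0,5,6,7,8,9,10]=35  [2,3,4,5,7,8,9]=1  [3,4,5,7,8,9,10]=7  [4,5,6,7,8,9,10]=21
  size 8 → [0,4,5,6,7,8,9,10]=56  [1,2,3,4,5,7,8,9]=1  [2,3,4,5,7,8,9,10]=8  [3,4,5,6,7,8,9,10]=28
  size 9 → [0,3,4,5,6,7,8,9,10]=84  [1,2,3,4,5,7,8,9,10]=9  [2,3,4,5,6,7,8,9,10]=36
  first=0(y) contributes 45
  first=1(b) contributes 120
|[w]| = 165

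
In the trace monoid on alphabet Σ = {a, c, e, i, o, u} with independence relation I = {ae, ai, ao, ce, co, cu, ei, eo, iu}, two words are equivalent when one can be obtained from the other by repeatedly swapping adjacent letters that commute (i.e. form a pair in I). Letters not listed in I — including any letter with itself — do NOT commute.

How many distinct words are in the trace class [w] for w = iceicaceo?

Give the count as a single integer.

144

#0=i has no predecessor
#1=c depends on [0:i]
#2=e has no predecessor
#3=i depends on [1:c]
#4=c depends on [3:i]
#5=a depends on [4:c]
#6=c depends on [5:a]
#7=e depends on [2:e]
#8=o depends on [3:i]
sources: [0:i, 2:e]
N(rest) = Σ N(rest − s) over sources s of rest; N(one piece) = 1:
  size 1 → [6]=1  [7]=1  [8]=1
  size 2 → [2,7]=1  [5,6]=1  [6,7]=2  [6,8]=2  [7,8]=2
  size 3 → [2,6,7]=3  [2,7,8]=3  [4,5,6]=1  [5,6,7]=3  [5,6,8]=3  [6,7,8]=6
  size 4 → [2,5,6,7]=6  [2,6,7,8]=12  [4,5,6,7]=4  [4,5,6,8]=4  [5,6,7,8]=12
  size 5 → [2,4,5,6,7]=10  [2,5,6,7,8]=30  [3,4,5,6,8]=4  [4,5,6,7,8]=20
  size 6 → [1,3,4,5,6,8]=4  [2,4,5,6,7,8]=60  [3,4,5,6,7,8]=24
  size 7 → [0,1,3,4,5,6,8]=4  [1,3,4,5,6,7,8]=28  [2,3,4,5,6,7,8]=84
  first=0(i) contributes 112
  first=2(e) contributes 32
|[w]| = 144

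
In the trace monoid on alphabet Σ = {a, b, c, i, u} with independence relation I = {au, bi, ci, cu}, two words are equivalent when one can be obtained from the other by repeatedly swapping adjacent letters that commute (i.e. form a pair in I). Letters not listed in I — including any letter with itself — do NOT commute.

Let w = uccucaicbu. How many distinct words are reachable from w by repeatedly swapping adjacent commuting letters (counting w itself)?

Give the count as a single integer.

#0=u has no predecessor
#1=c has no predecessor
#2=c depends on [1:c]
#3=u depends on [0:u]
#4=c depends on [2:c]
#5=a depends on [4:c]
#6=i depends on [3:u, 5:a]
#7=c depends on [5:a]
#8=b depends on [3:u, 7:c]
#9=u depends on [6:i, 8:b]
sources: [0:u, 1:c]
N(rest) = Σ N(rest − s) over sources s of rest; N(one piece) = 1:
  size 1 → [9]=1
  size 2 → [6,9]=1  [8,9]=1
  size 3 → [6,8,9]=2  [7,8,9]=1
  size 4 → [3,6,8,9]=2  [6,7,8,9]=3
  size 5 → [0,3,6,8,9]=2  [3,6,7,8,9]=5  [5,6,7,8,9]=3
  size 6 → [0,3,6,7,8,9]=7  [3,5,6,7,8,9]=8  [4,5,6,7,8,9]=3
  size 7 → [0,3,5,6,7,8,9]=15  [2,4,5,6,7,8,9]=3  [3,4,5,6,7,8,9]=11
  size 8 → [0,3,4,5,6,7,8,9]=26  [1,2,4,5,6,7,8,9]=3  [2,3,4,5,6,7,8,9]=14
  first=0(u) contributes 17
  first=1(c) contributes 40
|[w]| = 57

57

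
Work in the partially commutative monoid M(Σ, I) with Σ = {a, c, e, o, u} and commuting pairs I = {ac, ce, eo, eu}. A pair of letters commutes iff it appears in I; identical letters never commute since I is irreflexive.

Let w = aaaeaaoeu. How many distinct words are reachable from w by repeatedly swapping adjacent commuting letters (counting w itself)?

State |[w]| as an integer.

3

0(a) covers ∅
1(a) covers 0:a
2(a) covers 1:a
3(e) covers 2:a
4(a) covers 3:e
5(a) covers 4:a
6(o) covers 5:a
7(e) covers 5:a
8(u) covers 6:o
floor of heap: 0:a
completions by unplaced set U, small U first (add the entries for U minus each lowest piece of U):
  |U|=1: {7}:1  {8}:1
  |U|=2: {6,8}:1  {7,8}:2
  |U|=3: {6,7,8}:3
  |U|=4: {5,6,7,8}:3
  |U|=5: {4,5,6,7,8}:3
  |U|=6: {3,4,5,6,7,8}:3
  |U|=7: {2,3,4,5,6,7,8}:3
  start at 0(a): 3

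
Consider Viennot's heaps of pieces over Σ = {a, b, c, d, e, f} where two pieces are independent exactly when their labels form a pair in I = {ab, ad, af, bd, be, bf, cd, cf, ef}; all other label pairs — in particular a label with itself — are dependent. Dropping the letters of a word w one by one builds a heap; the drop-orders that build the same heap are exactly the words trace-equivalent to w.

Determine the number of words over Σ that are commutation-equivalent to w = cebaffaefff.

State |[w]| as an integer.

0(c) covers ∅
1(e) covers 0:c
2(b) covers 0:c
3(a) covers 1:e
4(f) covers ∅
5(f) covers 4:f
6(a) covers 3:a
7(e) covers 6:a
8(f) covers 5:f
9(f) covers 8:f
10(f) covers 9:f
floor of heap: 0:c, 4:f
completions by unplaced set U, small U first (add the entries for U minus each lowest piece of U):
  |U|=1: {2}:1  {7}:1  {10}:1
  |U|=2: {2,7}:2  {2,10}:2  {6,7}:1  {7,10}:2  {9,10}:1
  |U|=3: {2,6,7}:3  {2,7,10}:6  {2,9,10}:3  {3,6,7}:1  {6,7,10}:3  {7,9,10}:3  {8,9,10}:1
  |U|=4: {1,3,6,7}:1  {2,3,6,7}:4  {2,6,7,10}:12  {2,7,9,10}:12  {2,8,9,10}:4  {3,6,7,10}:4  {5,8,9,10}:1  {6,7,9,10}:6  {7,8,9,10}:4
  |U|=5: {1,2,3,6,7}:5  {1,3,6,7,10}:5  {2,3,6,7,10}:20  {2,5,8,9,10}:5  {2,6,7,9,10}:30  {2,7,8,9,10}:20  {3,6,7,9,10}:10  {4,5,8,9,10}:1  {5,7,8,9,10}:5  {6,7,8,9,10}:10
  |U|=6: {0,1,2,3,6,7}:5  {1,2,3,6,7,10}:30  {1,3,6,7,9,10}:15  {2,3,6,7,9,10}:60  {2,4,5,8,9,10}:6  {2,5,7,8,9,10}:30  {2,6,7,8,9,10}:60  {3,6,7,8,9,10}:20  {4,5,7,8,9,10}:6  {5,6,7,8,9,10}:15
  |U|=7: {0,1,2,3,6,7,10}:35  {1,2,3,6,7,9,10}:105  {1,3,6,7,8,9,10}:35  {2,3,6,7,8,9,10}:140  {2,4,5,7,8,9,10}:42  {2,5,6,7,8,9,10}:105  {3,5,6,7,8,9,10}:35  {4,5,6,7,8,9,10}:21
  |U|=8: {0,1,2,3,6,7,9,10}:140  {1,2,3,6,7,8,9,10}:280  {1,3,5,6,7,8,9,10}:70  {2,3,5,6,7,8,9,10}:280  {2,4,5,6,7,8,9,10}:168  {3,4,5,6,7,8,9,10}:56
  |U|=9: {0,1,2,3,6,7,8,9,10}:420  {1,2,3,5,6,7,8,9,10}:630  {1,3,4,5,6,7,8,9,10}:126  {2,3,4,5,6,7,8,9,10}:504
  start at 0(c): 1260
  start at 4(f): 1050
sum over floor = 2310

2310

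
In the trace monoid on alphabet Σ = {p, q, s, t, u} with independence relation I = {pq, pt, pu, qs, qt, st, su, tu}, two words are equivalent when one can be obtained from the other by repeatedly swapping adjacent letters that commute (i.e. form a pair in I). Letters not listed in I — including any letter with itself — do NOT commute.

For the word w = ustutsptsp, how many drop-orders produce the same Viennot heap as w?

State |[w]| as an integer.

piece 0:u — minimal
piece 1:s — minimal
piece 2:t — minimal
piece 3:u rests on {0:u}
piece 4:t rests on {2:t}
piece 5:s rests on {1:s}
piece 6:p rests on {5:s}
piece 7:t rests on {4:t}
piece 8:s rests on {6:p}
piece 9:p rests on {8:s}
minimal pieces: {0:u, 1:s, 2:t}
ways to finish when only these pieces remain (= sum over removing one remaining piece with nothing left below it):
  1 left: {3}→1  {7}→1  {9}→1
  2 left: {0,3}→1  {3,7}→2  {3,9}→2  {4,7}→1  {7,9}→2  {8,9}→1
  3 left: {0,3,7}→3  {0,3,9}→3  {2,4,7}→1  {3,4,7}→3  {3,7,9}→6  {3,8,9}→3  {4,7,9}→3  {6,8,9}→1  {7,8,9}→3
  4 left: {0,3,4,7}→6  {0,3,7,9}→12  {0,3,8,9}→6  {2,3,4,7}→4  {2,4,7,9}→4  {3,4,7,9}→12  {3,6,8,9}→4  {3,7,8,9}→12  {4,7,8,9}→6  {5,6,8,9}→1  {6,7,8,9}→4
  5 left: {0,2,3,4,7}→10  {0,3,4,7,9}→30  {0,3,6,8,9}→10  {0,3,7,8,9}→30  {1,5,6,8,9}→1  {2,3,4,7,9}→20  {2,4,7,8,9}→10  {3,4,7,8,9}→30  {3,5,6,8,9}→5  {3,6,7,8,9}→20  {4,6,7,8,9}→10  {5,6,7,8,9}→5
  6 left: {0,2,3,4,7,9}→60  {0,3,4,7,8,9}→90  {0,3,5,6,8,9}→15  {0,3,6,7,8,9}→60  {1,3,5,6,8,9}→6  {1,5,6,7,8,9}→6  {2,3,4,7,8,9}→60  {2,4,6,7,8,9}→20  {3,4,6,7,8,9}→60  {3,5,6,7,8,9}→30  {4,5,6,7,8,9}→15
  7 left: {0,1,3,5,6,8,9}→21  {0,2,3,4,7,8,9}→210  {0,3,4,6,7,8,9}→210  {0,3,5,6,7,8,9}→105  {1,3,5,6,7,8,9}→42  {1,4,5,6,7,8,9}→21  {2,3,4,6,7,8,9}→140  {2,4,5,6,7,8,9}→35  {3,4,5,6,7,8,9}→105
  8 left: {0,1,3,5,6,7,8,9}→168  {0,2,3,4,6,7,8,9}→560  {0,3,4,5,6,7,8,9}→420  {1,2,4,5,6,7,8,9}→56  {1,3,4,5,6,7,8,9}→168  {2,3,4,5,6,7,8,9}→280
  placing 0:u first → 504 extensions
  placing 1:s first → 1260 extensions
  placing 2:t first → 756 extensions
total linear extensions = 2520

2520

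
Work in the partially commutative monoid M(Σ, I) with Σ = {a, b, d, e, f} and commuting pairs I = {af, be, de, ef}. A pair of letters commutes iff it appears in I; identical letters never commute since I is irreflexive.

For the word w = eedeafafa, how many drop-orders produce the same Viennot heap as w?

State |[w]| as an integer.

piece 0:e — minimal
piece 1:e rests on {0:e}
piece 2:d — minimal
piece 3:e rests on {1:e}
piece 4:a rests on {2:d, 3:e}
piece 5:f rests on {2:d}
piece 6:a rests on {4:a}
piece 7:f rests on {5:f}
piece 8:a rests on {6:a}
minimal pieces: {0:e, 2:d}
ways to finish when only these pieces remain (= sum over removing one remaining piece with nothing left below it):
  1 left: {7}→1  {8}→1
  2 left: {5,7}→1  {6,8}→1  {7,8}→2
  3 left: {4,6,8}→1  {5,7,8}→3  {6,7,8}→3
  4 left: {3,4,6,8}→1  {4,6,7,8}→4  {5,6,7,8}→6
  5 left: {1,3,4,6,8}→1  {3,4,6,7,8}→5  {4,5,6,7,8}→10
  6 left: {0,1,3,4,6,8}→1  {1,3,4,6,7,8}→6  {2,4,5,6,7,8}→10  {3,4,5,6,7,8}→15
  7 left: {0,1,3,4,6,7,8}→7  {1,3,4,5,6,7,8}→21  {2,3,4,5,6,7,8}→25
  placing 0:e first → 46 extensions
  placing 2:d first → 28 extensions
total linear extensions = 74

74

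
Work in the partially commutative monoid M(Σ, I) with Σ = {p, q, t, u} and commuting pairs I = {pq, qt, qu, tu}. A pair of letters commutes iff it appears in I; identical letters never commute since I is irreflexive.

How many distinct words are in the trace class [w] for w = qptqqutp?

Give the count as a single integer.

0(q) covers ∅
1(p) covers ∅
2(t) covers 1:p
3(q) covers 0:q
4(q) covers 3:q
5(u) covers 1:p
6(t) covers 2:t
7(p) covers 5:u, 6:t
floor of heap: 0:q, 1:p
completions by unplaced set U, small U first (add the entries for U minus each lowest piece of U):
  |U|=1: {4}:1  {7}:1
  |U|=2: {3,4}:1  {4,7}:2  {5,7}:1  {6,7}:1
  |U|=3: {0,3,4}:1  {2,6,7}:1  {3,4,7}:3  {4,5,7}:3  {4,6,7}:3  {5,6,7}:2
  |U|=4: {0,3,4,7}:4  {2,4,6,7}:4  {2,5,6,7}:3  {3,4,5,7}:6  {3,4,6,7}:6  {4,5,6,7}:8
  |U|=5: {0,3,4,5,7}:10  {0,3,4,6,7}:10  {1,2,5,6,7}:3  {2,3,4,6,7}:10  {2,4,5,6,7}:15  {3,4,5,6,7}:20
  |U|=6: {0,2,3,4,6,7}:20  {0,3,4,5,6,7}:40  {1,2,4,5,6,7}:18  {2,3,4,5,6,7}:45
  start at 0(q): 63
  start at 1(p): 105
sum over floor = 168

168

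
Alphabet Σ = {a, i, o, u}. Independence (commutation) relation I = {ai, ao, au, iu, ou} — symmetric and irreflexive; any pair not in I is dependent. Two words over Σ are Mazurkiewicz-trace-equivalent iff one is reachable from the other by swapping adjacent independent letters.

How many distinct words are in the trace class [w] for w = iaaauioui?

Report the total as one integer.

drop 0:i onto floor
drop 1:a onto floor
drop 2:a onto {1:a}
drop 3:a onto {2:a}
drop 4:u onto floor
drop 5:i onto {0:i}
drop 6:o onto {5:i}
drop 7:u onto {4:u}
drop 8:i onto {6:o}
ground layer = {0:i, 1:a, 4:u}
drop-orders for the pieces not yet dropped (sum over which currently-grounded one goes next):
  1 to go: {3} 1  {7} 1  {8} 1
  2 to go: {2,3} 1  {3,7} 2  {3,8} 2  {4,7} 1  {6,8} 1  {7,8} 2
  3 to go: {1,2,3} 1  {2,3,7} 3  {2,3,8} 3  {3,4,7} 3  {3,6,8} 3  {3,7,8} 6  {4,7,8} 3  {5,6,8} 1  {6,7,8} 3
  4 to go: {0,5,6,8} 1  {1,2,3,7} 4  {1,2,3,8} 4  {2,3,4,7} 6  {2,3,6,8} 6  {2,3,7,8} 12  {3,4,7,8} 12  {3,5,6,8} 4  {3,6,7,8} 12  {4,6,7,8} 6  {5,6,7,8} 4
  5 to go: {0,3,5,6,8} 5  {0,5,6,7,8} 5  {1,2,3,4,7} 10  {1,2,3,6,8} 10  {1,2,3,7,8} 20  {2,3,4,7,8} 30  {2,3,5,6,8} 10  {2,3,6,7,8} 30  {3,4,6,7,8} 30  {3,5,6,7,8} 20  {4,5,6,7,8} 10
  6 to go: {0,2,3,5,6,8} 15  {0,3,5,6,7,8} 30  {0,4,5,6,7,8} 15  {1,2,3,4,7,8} 60  {1,2,3,5,6,8} 20  {1,2,3,6,7,8} 60  {2,3,4,6,7,8} 90  {2,3,5,6,7,8} 60  {3,4,5,6,7,8} 60
  7 to go: {0,1,2,3,5,6,8} 35  {0,2,3,5,6,7,8} 105  {0,3,4,5,6,7,8} 105  {1,2,3,4,6,7,8} 210  {1,2,3,5,6,7,8} 140  {2,3,4,5,6,7,8} 210
  if 0:i drops first: 560 orders
  if 1:a drops first: 420 orders
  if 4:u drops first: 280 orders
heap linearizations: 1260

1260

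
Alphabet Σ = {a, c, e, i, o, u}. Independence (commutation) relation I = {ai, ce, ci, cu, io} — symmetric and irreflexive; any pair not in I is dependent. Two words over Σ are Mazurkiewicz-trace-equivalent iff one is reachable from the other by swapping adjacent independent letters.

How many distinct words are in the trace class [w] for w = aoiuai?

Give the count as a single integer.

0(a) covers ∅
1(o) covers 0:a
2(i) covers ∅
3(u) covers 1:o, 2:i
4(a) covers 3:u
5(i) covers 3:u
floor of heap: 0:a, 2:i
completions by unplaced set U, small U first (add the entries for U minus each lowest piece of U):
  |U|=1: {4}:1  {5}:1
  |U|=2: {4,5}:2
  |U|=3: {3,4,5}:2
  |U|=4: {1,3,4,5}:2  {2,3,4,5}:2
  start at 0(a): 4
  start at 2(i): 2
sum over floor = 6

6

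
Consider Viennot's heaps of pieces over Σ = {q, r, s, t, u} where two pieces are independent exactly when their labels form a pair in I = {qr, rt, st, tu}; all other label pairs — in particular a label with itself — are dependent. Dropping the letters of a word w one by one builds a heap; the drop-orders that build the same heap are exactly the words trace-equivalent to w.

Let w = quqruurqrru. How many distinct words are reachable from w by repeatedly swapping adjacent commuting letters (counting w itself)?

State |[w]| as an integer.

8

0(q) covers ∅
1(u) covers 0:q
2(q) covers 1:u
3(r) covers 1:u
4(u) covers 2:q, 3:r
5(u) covers 4:u
6(r) covers 5:u
7(q) covers 5:u
8(r) covers 6:r
9(r) covers 8:r
10(u) covers 7:q, 9:r
floor of heap: 0:q
completions by unplaced set U, small U first (add the entries for U minus each lowest piece of U):
  |U|=1: {10}:1
  |U|=2: {7,10}:1  {9,10}:1
  |U|=3: {7,9,10}:2  {8,9,10}:1
  |U|=4: {6,8,9,10}:1  {7,8,9,10}:3
  |U|=5: {6,7,8,9,10}:4
  |U|=6: {5,6,7,8,9,10}:4
  |U|=7: {4,5,6,7,8,9,10}:4
  |U|=8: {2,4,5,6,7,8,9,10}:4  {3,4,5,6,7,8,9,10}:4
  |U|=9: {2,3,4,5,6,7,8,9,10}:8
  start at 0(q): 8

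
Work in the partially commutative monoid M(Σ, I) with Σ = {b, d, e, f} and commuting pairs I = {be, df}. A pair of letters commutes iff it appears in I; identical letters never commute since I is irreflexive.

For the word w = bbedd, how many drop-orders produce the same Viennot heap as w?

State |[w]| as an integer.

0(b) covers ∅
1(b) covers 0:b
2(e) covers ∅
3(d) covers 1:b, 2:e
4(d) covers 3:d
floor of heap: 0:b, 2:e
completions by unplaced set U, small U first (add the entries for U minus each lowest piece of U):
  |U|=1: {4}:1
  |U|=2: {3,4}:1
  |U|=3: {1,3,4}:1  {2,3,4}:1
  start at 0(b): 2
  start at 2(e): 1
sum over floor = 3

3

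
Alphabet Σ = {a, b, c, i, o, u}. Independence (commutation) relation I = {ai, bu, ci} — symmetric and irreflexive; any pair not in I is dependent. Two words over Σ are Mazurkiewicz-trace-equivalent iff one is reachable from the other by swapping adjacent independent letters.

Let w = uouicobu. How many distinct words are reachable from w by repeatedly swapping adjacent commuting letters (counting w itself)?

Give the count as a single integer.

4

piece 0:u — minimal
piece 1:o rests on {0:u}
piece 2:u rests on {1:o}
piece 3:i rests on {2:u}
piece 4:c rests on {2:u}
piece 5:o rests on {3:i, 4:c}
piece 6:b rests on {5:o}
piece 7:u rests on {5:o}
minimal pieces: {0:u}
ways to finish when only these pieces remain (= sum over removing one remaining piece with nothing left below it):
  1 left: {6}→1  {7}→1
  2 left: {6,7}→2
  3 left: {5,6,7}→2
  4 left: {3,5,6,7}→2  {4,5,6,7}→2
  5 left: {3,4,5,6,7}→4
  6 left: {2,3,4,5,6,7}→4
  placing 0:u first → 4 extensions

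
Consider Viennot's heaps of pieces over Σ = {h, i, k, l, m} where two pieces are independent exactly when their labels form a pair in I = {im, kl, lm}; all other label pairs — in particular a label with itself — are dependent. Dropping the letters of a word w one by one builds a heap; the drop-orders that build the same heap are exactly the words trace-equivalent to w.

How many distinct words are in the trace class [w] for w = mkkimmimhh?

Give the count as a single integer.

0(m) covers ∅
1(k) covers 0:m
2(k) covers 1:k
3(i) covers 2:k
4(m) covers 2:k
5(m) covers 4:m
6(i) covers 3:i
7(m) covers 5:m
8(h) covers 6:i, 7:m
9(h) covers 8:h
floor of heap: 0:m
completions by unplaced set U, small U first (add the entries for U minus each lowest piece of U):
  |U|=1: {9}:1
  |U|=2: {8,9}:1
  |U|=3: {6,8,9}:1  {7,8,9}:1
  |U|=4: {3,6,8,9}:1  {5,7,8,9}:1  {6,7,8,9}:2
  |U|=5: {3,6,7,8,9}:3  {4,5,7,8,9}:1  {5,6,7,8,9}:3
  |U|=6: {3,5,6,7,8,9}:6  {4,5,6,7,8,9}:4
  |U|=7: {3,4,5,6,7,8,9}:10
  |U|=8: {2,3,4,5,6,7,8,9}:10
  start at 0(m): 10

10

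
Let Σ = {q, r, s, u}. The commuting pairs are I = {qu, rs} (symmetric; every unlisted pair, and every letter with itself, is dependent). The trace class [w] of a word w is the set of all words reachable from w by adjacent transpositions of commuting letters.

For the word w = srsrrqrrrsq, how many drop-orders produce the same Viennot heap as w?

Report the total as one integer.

piece 0:s — minimal
piece 1:r — minimal
piece 2:s rests on {0:s}
piece 3:r rests on {1:r}
piece 4:r rests on {3:r}
piece 5:q rests on {2:s, 4:r}
piece 6:r rests on {5:q}
piece 7:r rests on {6:r}
piece 8:r rests on {7:r}
piece 9:s rests on {5:q}
piece 10:q rests on {8:r, 9:s}
minimal pieces: {0:s, 1:r}
ways to finish when only these pieces remain (= sum over removing one remaining piece with nothing left below it):
  1 left: {10}→1
  2 left: {8,10}→1  {9,10}→1
  3 left: {7,8,10}→1  {8,9,10}→2
  4 left: {6,7,8,10}→1  {7,8,9,10}→3
  5 left: {6,7,8,9,10}→4
  6 left: {5,6,7,8,9,10}→4
  7 left: {2,5,6,7,8,9,10}→4  {4,5,6,7,8,9,10}→4
  8 left: {0,2,5,6,7,8,9,10}→4  {2,4,5,6,7,8,9,10}→8  {3,4,5,6,7,8,9,10}→4
  9 left: {0,2,4,5,6,7,8,9,10}→12  {1,3,4,5,6,7,8,9,10}→4  {2,3,4,5,6,7,8,9,10}→12
  placing 0:s first → 16 extensions
  placing 1:r first → 24 extensions
total linear extensions = 40

40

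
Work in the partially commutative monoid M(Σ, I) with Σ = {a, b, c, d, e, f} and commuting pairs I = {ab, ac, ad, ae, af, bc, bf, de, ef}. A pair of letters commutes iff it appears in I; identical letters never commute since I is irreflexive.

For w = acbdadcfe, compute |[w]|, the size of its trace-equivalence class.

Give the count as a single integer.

piece 0:a — minimal
piece 1:c — minimal
piece 2:b — minimal
piece 3:d rests on {1:c, 2:b}
piece 4:a rests on {0:a}
piece 5:d rests on {3:d}
piece 6:c rests on {5:d}
piece 7:f rests on {6:c}
piece 8:e rests on {6:c}
minimal pieces: {0:a, 1:c, 2:b}
ways to finish when only these pieces remain (= sum over removing one remaining piece with nothing left below it):
  1 left: {4}→1  {7}→1  {8}→1
  2 left: {0,4}→1  {4,7}→2  {4,8}→2  {7,8}→2
  3 left: {0,4,7}→3  {0,4,8}→3  {4,7,8}→6  {6,7,8}→2
  4 left: {0,4,7,8}→12  {4,6,7,8}→8  {5,6,7,8}→2
  5 left: {0,4,6,7,8}→20  {3,5,6,7,8}→2  {4,5,6,7,8}→10
  6 left: {0,4,5,6,7,8}→30  {1,3,5,6,7,8}→2  {2,3,5,6,7,8}→2  {3,4,5,6,7,8}→12
  7 left: {0,3,4,5,6,7,8}→42  {1,2,3,5,6,7,8}→4  {1,3,4,5,6,7,8}→14  {2,3,4,5,6,7,8}→14
  placing 0:a first → 32 extensions
  placing 1:c first → 56 extensions
  placing 2:b first → 56 extensions
total linear extensions = 144

144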